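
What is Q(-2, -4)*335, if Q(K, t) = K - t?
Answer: 670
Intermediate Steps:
Q(-2, -4)*335 = (-2 - 1*(-4))*335 = (-2 + 4)*335 = 2*335 = 670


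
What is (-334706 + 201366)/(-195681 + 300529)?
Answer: -33335/26212 ≈ -1.2717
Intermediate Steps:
(-334706 + 201366)/(-195681 + 300529) = -133340/104848 = -133340*1/104848 = -33335/26212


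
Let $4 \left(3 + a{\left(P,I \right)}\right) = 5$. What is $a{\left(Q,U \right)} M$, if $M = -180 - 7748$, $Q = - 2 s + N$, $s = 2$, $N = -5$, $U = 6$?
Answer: $13874$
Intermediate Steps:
$Q = -9$ ($Q = \left(-2\right) 2 - 5 = -4 - 5 = -9$)
$a{\left(P,I \right)} = - \frac{7}{4}$ ($a{\left(P,I \right)} = -3 + \frac{1}{4} \cdot 5 = -3 + \frac{5}{4} = - \frac{7}{4}$)
$M = -7928$
$a{\left(Q,U \right)} M = \left(- \frac{7}{4}\right) \left(-7928\right) = 13874$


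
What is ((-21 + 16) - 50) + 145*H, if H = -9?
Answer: -1360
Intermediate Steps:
((-21 + 16) - 50) + 145*H = ((-21 + 16) - 50) + 145*(-9) = (-5 - 50) - 1305 = -55 - 1305 = -1360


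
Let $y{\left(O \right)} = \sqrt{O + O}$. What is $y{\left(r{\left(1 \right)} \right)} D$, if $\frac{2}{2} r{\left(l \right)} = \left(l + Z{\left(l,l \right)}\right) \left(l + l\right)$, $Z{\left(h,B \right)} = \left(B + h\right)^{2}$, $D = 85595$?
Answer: $171190 \sqrt{5} \approx 3.8279 \cdot 10^{5}$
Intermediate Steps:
$r{\left(l \right)} = 2 l \left(l + 4 l^{2}\right)$ ($r{\left(l \right)} = \left(l + \left(l + l\right)^{2}\right) \left(l + l\right) = \left(l + \left(2 l\right)^{2}\right) 2 l = \left(l + 4 l^{2}\right) 2 l = 2 l \left(l + 4 l^{2}\right)$)
$y{\left(O \right)} = \sqrt{2} \sqrt{O}$ ($y{\left(O \right)} = \sqrt{2 O} = \sqrt{2} \sqrt{O}$)
$y{\left(r{\left(1 \right)} \right)} D = \sqrt{2} \sqrt{1^{2} \left(2 + 8 \cdot 1\right)} 85595 = \sqrt{2} \sqrt{1 \left(2 + 8\right)} 85595 = \sqrt{2} \sqrt{1 \cdot 10} \cdot 85595 = \sqrt{2} \sqrt{10} \cdot 85595 = 2 \sqrt{5} \cdot 85595 = 171190 \sqrt{5}$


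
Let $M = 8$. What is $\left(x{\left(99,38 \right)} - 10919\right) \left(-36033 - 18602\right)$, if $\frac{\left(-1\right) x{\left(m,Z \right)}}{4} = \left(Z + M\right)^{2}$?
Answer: $1058990205$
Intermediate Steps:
$x{\left(m,Z \right)} = - 4 \left(8 + Z\right)^{2}$ ($x{\left(m,Z \right)} = - 4 \left(Z + 8\right)^{2} = - 4 \left(8 + Z\right)^{2}$)
$\left(x{\left(99,38 \right)} - 10919\right) \left(-36033 - 18602\right) = \left(- 4 \left(8 + 38\right)^{2} - 10919\right) \left(-36033 - 18602\right) = \left(- 4 \cdot 46^{2} - 10919\right) \left(-54635\right) = \left(\left(-4\right) 2116 - 10919\right) \left(-54635\right) = \left(-8464 - 10919\right) \left(-54635\right) = \left(-19383\right) \left(-54635\right) = 1058990205$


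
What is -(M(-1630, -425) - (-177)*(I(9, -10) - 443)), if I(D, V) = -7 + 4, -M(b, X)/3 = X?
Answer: 77667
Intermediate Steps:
M(b, X) = -3*X
I(D, V) = -3
-(M(-1630, -425) - (-177)*(I(9, -10) - 443)) = -(-3*(-425) - (-177)*(-3 - 443)) = -(1275 - (-177)*(-446)) = -(1275 - 1*78942) = -(1275 - 78942) = -1*(-77667) = 77667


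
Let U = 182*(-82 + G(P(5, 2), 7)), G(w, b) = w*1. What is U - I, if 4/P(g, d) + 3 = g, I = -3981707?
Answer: 3967147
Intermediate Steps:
P(g, d) = 4/(-3 + g)
G(w, b) = w
U = -14560 (U = 182*(-82 + 4/(-3 + 5)) = 182*(-82 + 4/2) = 182*(-82 + 4*(½)) = 182*(-82 + 2) = 182*(-80) = -14560)
U - I = -14560 - 1*(-3981707) = -14560 + 3981707 = 3967147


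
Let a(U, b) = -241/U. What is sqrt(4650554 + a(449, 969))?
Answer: 3*sqrt(104172914305)/449 ≈ 2156.5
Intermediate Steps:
sqrt(4650554 + a(449, 969)) = sqrt(4650554 - 241/449) = sqrt(2088098505/449) = 3*sqrt(104172914305)/449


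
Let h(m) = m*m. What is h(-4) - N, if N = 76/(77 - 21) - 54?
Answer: 961/14 ≈ 68.643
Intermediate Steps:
h(m) = m**2
N = -737/14 (N = 76/56 - 54 = 76*(1/56) - 54 = 19/14 - 54 = -737/14 ≈ -52.643)
h(-4) - N = (-4)**2 - 1*(-737/14) = 16 + 737/14 = 961/14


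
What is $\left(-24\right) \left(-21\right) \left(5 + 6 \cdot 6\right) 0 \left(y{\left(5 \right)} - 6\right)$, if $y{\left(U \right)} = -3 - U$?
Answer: $0$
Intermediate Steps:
$\left(-24\right) \left(-21\right) \left(5 + 6 \cdot 6\right) 0 \left(y{\left(5 \right)} - 6\right) = \left(-24\right) \left(-21\right) \left(5 + 6 \cdot 6\right) 0 \left(\left(-3 - 5\right) - 6\right) = 504 \left(5 + 36\right) 0 \left(\left(-3 - 5\right) - 6\right) = 504 \cdot 41 \cdot 0 \left(-8 - 6\right) = 504 \cdot 0 \left(-14\right) = 504 \cdot 0 = 0$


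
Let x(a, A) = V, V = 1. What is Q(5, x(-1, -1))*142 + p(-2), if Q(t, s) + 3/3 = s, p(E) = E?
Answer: -2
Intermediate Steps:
x(a, A) = 1
Q(t, s) = -1 + s
Q(5, x(-1, -1))*142 + p(-2) = (-1 + 1)*142 - 2 = 0*142 - 2 = 0 - 2 = -2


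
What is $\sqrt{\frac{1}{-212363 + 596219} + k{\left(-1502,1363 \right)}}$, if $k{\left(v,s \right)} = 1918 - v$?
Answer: $\frac{\sqrt{31495085416311}}{95964} \approx 58.481$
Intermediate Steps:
$\sqrt{\frac{1}{-212363 + 596219} + k{\left(-1502,1363 \right)}} = \sqrt{\frac{1}{-212363 + 596219} + \left(1918 - -1502\right)} = \sqrt{\frac{1}{383856} + \left(1918 + 1502\right)} = \sqrt{\frac{1}{383856} + 3420} = \sqrt{\frac{1312787521}{383856}} = \frac{\sqrt{31495085416311}}{95964}$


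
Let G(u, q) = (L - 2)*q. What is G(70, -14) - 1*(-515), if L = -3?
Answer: 585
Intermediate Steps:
G(u, q) = -5*q (G(u, q) = (-3 - 2)*q = -5*q)
G(70, -14) - 1*(-515) = -5*(-14) - 1*(-515) = 70 + 515 = 585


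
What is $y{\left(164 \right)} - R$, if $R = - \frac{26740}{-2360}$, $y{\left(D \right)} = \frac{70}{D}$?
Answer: $- \frac{26376}{2419} \approx -10.904$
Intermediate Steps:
$R = \frac{1337}{118}$ ($R = \left(-26740\right) \left(- \frac{1}{2360}\right) = \frac{1337}{118} \approx 11.331$)
$y{\left(164 \right)} - R = \frac{70}{164} - \frac{1337}{118} = 70 \cdot \frac{1}{164} - \frac{1337}{118} = \frac{35}{82} - \frac{1337}{118} = - \frac{26376}{2419}$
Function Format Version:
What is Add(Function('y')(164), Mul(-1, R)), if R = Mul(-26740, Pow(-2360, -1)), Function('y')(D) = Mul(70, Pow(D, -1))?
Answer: Rational(-26376, 2419) ≈ -10.904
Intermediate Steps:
R = Rational(1337, 118) (R = Mul(-26740, Rational(-1, 2360)) = Rational(1337, 118) ≈ 11.331)
Add(Function('y')(164), Mul(-1, R)) = Add(Mul(70, Pow(164, -1)), Mul(-1, Rational(1337, 118))) = Add(Mul(70, Rational(1, 164)), Rational(-1337, 118)) = Add(Rational(35, 82), Rational(-1337, 118)) = Rational(-26376, 2419)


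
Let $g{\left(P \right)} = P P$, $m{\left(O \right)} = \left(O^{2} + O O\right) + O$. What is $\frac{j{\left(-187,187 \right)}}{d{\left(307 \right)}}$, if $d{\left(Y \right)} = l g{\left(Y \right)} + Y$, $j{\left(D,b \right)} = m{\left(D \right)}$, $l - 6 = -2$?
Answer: $\frac{69751}{377303} \approx 0.18487$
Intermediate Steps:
$l = 4$ ($l = 6 - 2 = 4$)
$m{\left(O \right)} = O + 2 O^{2}$ ($m{\left(O \right)} = \left(O^{2} + O^{2}\right) + O = 2 O^{2} + O = O + 2 O^{2}$)
$j{\left(D,b \right)} = D \left(1 + 2 D\right)$
$g{\left(P \right)} = P^{2}$
$d{\left(Y \right)} = Y + 4 Y^{2}$ ($d{\left(Y \right)} = 4 Y^{2} + Y = Y + 4 Y^{2}$)
$\frac{j{\left(-187,187 \right)}}{d{\left(307 \right)}} = \frac{\left(-187\right) \left(1 + 2 \left(-187\right)\right)}{307 \left(1 + 4 \cdot 307\right)} = \frac{\left(-187\right) \left(1 - 374\right)}{307 \left(1 + 1228\right)} = \frac{\left(-187\right) \left(-373\right)}{307 \cdot 1229} = \frac{69751}{377303}$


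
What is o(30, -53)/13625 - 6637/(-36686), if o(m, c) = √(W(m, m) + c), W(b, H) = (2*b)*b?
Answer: 6637/36686 + √1747/13625 ≈ 0.18398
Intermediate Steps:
W(b, H) = 2*b²
o(m, c) = √(c + 2*m²) (o(m, c) = √(2*m² + c) = √(c + 2*m²))
o(30, -53)/13625 - 6637/(-36686) = √(-53 + 2*30²)/13625 - 6637/(-36686) = √(-53 + 2*900)*(1/13625) - 6637*(-1/36686) = √(-53 + 1800)*(1/13625) + 6637/36686 = √1747*(1/13625) + 6637/36686 = √1747/13625 + 6637/36686 = 6637/36686 + √1747/13625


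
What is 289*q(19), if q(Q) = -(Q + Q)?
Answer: -10982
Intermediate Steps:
q(Q) = -2*Q
289*q(19) = 289*(-2*19) = 289*(-38) = -10982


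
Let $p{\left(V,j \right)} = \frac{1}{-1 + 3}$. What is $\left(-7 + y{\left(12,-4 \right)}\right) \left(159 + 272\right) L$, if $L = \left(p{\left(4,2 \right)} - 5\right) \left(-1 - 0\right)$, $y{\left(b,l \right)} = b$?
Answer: $\frac{19395}{2} \approx 9697.5$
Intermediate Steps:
$p{\left(V,j \right)} = \frac{1}{2}$
$L = \frac{9}{2}$ ($L = \left(\frac{1}{2} - 5\right) \left(-1 - 0\right) = - \frac{9 \left(-1 + 0\right)}{2} = \left(- \frac{9}{2}\right) \left(-1\right) = \frac{9}{2} \approx 4.5$)
$\left(-7 + y{\left(12,-4 \right)}\right) \left(159 + 272\right) L = \left(-7 + 12\right) \left(159 + 272\right) \frac{9}{2} = 5 \cdot 431 \cdot \frac{9}{2} = 2155 \cdot \frac{9}{2} = \frac{19395}{2}$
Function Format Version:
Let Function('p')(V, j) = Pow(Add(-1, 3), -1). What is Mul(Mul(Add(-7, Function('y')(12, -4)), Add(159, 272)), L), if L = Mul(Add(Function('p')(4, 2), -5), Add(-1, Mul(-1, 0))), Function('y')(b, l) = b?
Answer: Rational(19395, 2) ≈ 9697.5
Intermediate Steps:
Function('p')(V, j) = Rational(1, 2) (Function('p')(V, j) = Pow(2, -1) = Rational(1, 2))
L = Rational(9, 2) (L = Mul(Add(Rational(1, 2), -5), Add(-1, Mul(-1, 0))) = Mul(Rational(-9, 2), Add(-1, 0)) = Mul(Rational(-9, 2), -1) = Rational(9, 2) ≈ 4.5000)
Mul(Mul(Add(-7, Function('y')(12, -4)), Add(159, 272)), L) = Mul(Mul(Add(-7, 12), Add(159, 272)), Rational(9, 2)) = Mul(Mul(5, 431), Rational(9, 2)) = Mul(2155, Rational(9, 2)) = Rational(19395, 2)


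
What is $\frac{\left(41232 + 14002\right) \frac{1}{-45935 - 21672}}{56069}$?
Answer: $- \frac{55234}{3790656883} \approx -1.4571 \cdot 10^{-5}$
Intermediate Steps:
$\frac{\left(41232 + 14002\right) \frac{1}{-45935 - 21672}}{56069} = \frac{55234}{-67607} \cdot \frac{1}{56069} = 55234 \left(- \frac{1}{67607}\right) \frac{1}{56069} = \left(- \frac{55234}{67607}\right) \frac{1}{56069} = - \frac{55234}{3790656883}$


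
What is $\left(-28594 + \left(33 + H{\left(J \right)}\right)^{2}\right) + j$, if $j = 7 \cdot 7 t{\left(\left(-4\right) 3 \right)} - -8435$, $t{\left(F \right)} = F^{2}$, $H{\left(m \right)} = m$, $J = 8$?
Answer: $-11422$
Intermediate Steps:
$j = 15491$ ($j = 7 \cdot 7 \left(\left(-4\right) 3\right)^{2} - -8435 = 49 \left(-12\right)^{2} + 8435 = 49 \cdot 144 + 8435 = 7056 + 8435 = 15491$)
$\left(-28594 + \left(33 + H{\left(J \right)}\right)^{2}\right) + j = \left(-28594 + \left(33 + 8\right)^{2}\right) + 15491 = \left(-28594 + 41^{2}\right) + 15491 = \left(-28594 + 1681\right) + 15491 = -26913 + 15491 = -11422$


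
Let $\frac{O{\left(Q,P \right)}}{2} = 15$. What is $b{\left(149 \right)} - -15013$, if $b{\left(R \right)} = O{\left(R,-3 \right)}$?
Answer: $15043$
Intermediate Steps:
$O{\left(Q,P \right)} = 30$ ($O{\left(Q,P \right)} = 2 \cdot 15 = 30$)
$b{\left(R \right)} = 30$
$b{\left(149 \right)} - -15013 = 30 - -15013 = 30 + 15013 = 15043$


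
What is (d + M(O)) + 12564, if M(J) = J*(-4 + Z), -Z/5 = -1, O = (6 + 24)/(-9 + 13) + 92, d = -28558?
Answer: -31789/2 ≈ -15895.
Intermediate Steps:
O = 199/2 (O = 30/4 + 92 = 30*(¼) + 92 = 15/2 + 92 = 199/2 ≈ 99.500)
Z = 5 (Z = -5*(-1) = 5)
M(J) = J (M(J) = J*(-4 + 5) = J*1 = J)
(d + M(O)) + 12564 = (-28558 + 199/2) + 12564 = -56917/2 + 12564 = -31789/2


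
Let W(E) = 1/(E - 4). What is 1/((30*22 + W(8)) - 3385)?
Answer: -4/10899 ≈ -0.00036701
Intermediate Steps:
W(E) = 1/(-4 + E)
1/((30*22 + W(8)) - 3385) = 1/((30*22 + 1/(-4 + 8)) - 3385) = 1/((660 + 1/4) - 3385) = 1/((660 + ¼) - 3385) = 1/(2641/4 - 3385) = 1/(-10899/4) = -4/10899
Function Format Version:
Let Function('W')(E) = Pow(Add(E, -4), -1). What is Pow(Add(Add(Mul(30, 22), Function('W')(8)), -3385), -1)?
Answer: Rational(-4, 10899) ≈ -0.00036701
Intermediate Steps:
Function('W')(E) = Pow(Add(-4, E), -1)
Pow(Add(Add(Mul(30, 22), Function('W')(8)), -3385), -1) = Pow(Add(Add(Mul(30, 22), Pow(Add(-4, 8), -1)), -3385), -1) = Pow(Add(Add(660, Pow(4, -1)), -3385), -1) = Pow(Add(Add(660, Rational(1, 4)), -3385), -1) = Pow(Add(Rational(2641, 4), -3385), -1) = Pow(Rational(-10899, 4), -1) = Rational(-4, 10899)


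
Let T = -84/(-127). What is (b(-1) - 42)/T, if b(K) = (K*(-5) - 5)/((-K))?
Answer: -127/2 ≈ -63.500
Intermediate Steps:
T = 84/127 (T = -84*(-1/127) = 84/127 ≈ 0.66142)
b(K) = -(-5 - 5*K)/K (b(K) = (-5*K - 5)*(-1/K) = (-5 - 5*K)*(-1/K) = -(-5 - 5*K)/K)
(b(-1) - 42)/T = ((5 + 5/(-1)) - 42)/(84/127) = ((5 + 5*(-1)) - 42)*(127/84) = ((5 - 5) - 42)*(127/84) = (0 - 42)*(127/84) = -42*127/84 = -127/2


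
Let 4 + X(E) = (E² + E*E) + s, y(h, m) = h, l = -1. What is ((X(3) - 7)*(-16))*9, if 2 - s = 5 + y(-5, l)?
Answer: -1296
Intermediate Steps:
s = 2 (s = 2 - (5 - 5) = 2 - 1*0 = 2 + 0 = 2)
X(E) = -2 + 2*E² (X(E) = -4 + ((E² + E*E) + 2) = -4 + ((E² + E²) + 2) = -4 + (2*E² + 2) = -4 + (2 + 2*E²) = -2 + 2*E²)
((X(3) - 7)*(-16))*9 = (((-2 + 2*3²) - 7)*(-16))*9 = (((-2 + 2*9) - 7)*(-16))*9 = (((-2 + 18) - 7)*(-16))*9 = ((16 - 7)*(-16))*9 = (9*(-16))*9 = -144*9 = -1296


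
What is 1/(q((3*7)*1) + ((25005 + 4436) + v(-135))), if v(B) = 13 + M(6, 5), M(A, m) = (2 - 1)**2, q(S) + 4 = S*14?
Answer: 1/29745 ≈ 3.3619e-5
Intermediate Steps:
q(S) = -4 + 14*S (q(S) = -4 + S*14 = -4 + 14*S)
M(A, m) = 1 (M(A, m) = 1**2 = 1)
v(B) = 14 (v(B) = 13 + 1 = 14)
1/(q((3*7)*1) + ((25005 + 4436) + v(-135))) = 1/((-4 + 14*((3*7)*1)) + ((25005 + 4436) + 14)) = 1/((-4 + 14*(21*1)) + (29441 + 14)) = 1/((-4 + 14*21) + 29455) = 1/((-4 + 294) + 29455) = 1/(290 + 29455) = 1/29745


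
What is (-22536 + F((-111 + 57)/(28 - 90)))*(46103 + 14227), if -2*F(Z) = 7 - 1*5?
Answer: -1359657210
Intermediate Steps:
F(Z) = -1 (F(Z) = -(7 - 1*5)/2 = -(7 - 5)/2 = -½*2 = -1)
(-22536 + F((-111 + 57)/(28 - 90)))*(46103 + 14227) = (-22536 - 1)*(46103 + 14227) = -22537*60330 = -1359657210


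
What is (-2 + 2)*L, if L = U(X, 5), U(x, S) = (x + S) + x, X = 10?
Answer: 0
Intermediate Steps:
U(x, S) = S + 2*x (U(x, S) = (S + x) + x = S + 2*x)
L = 25 (L = 5 + 2*10 = 5 + 20 = 25)
(-2 + 2)*L = (-2 + 2)*25 = 0*25 = 0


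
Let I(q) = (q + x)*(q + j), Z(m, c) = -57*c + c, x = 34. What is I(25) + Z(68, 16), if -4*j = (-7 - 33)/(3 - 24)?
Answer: 11569/21 ≈ 550.90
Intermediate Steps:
j = -10/21 (j = -(-7 - 33)/(4*(3 - 24)) = -(-10)/(-21) = -(-10)*(-1)/21 = -¼*40/21 = -10/21 ≈ -0.47619)
Z(m, c) = -56*c
I(q) = (34 + q)*(-10/21 + q) (I(q) = (q + 34)*(q - 10/21) = (34 + q)*(-10/21 + q))
I(25) + Z(68, 16) = (-340/21 + 25² + (704/21)*25) - 56*16 = (-340/21 + 625 + 17600/21) - 896 = 30385/21 - 896 = 11569/21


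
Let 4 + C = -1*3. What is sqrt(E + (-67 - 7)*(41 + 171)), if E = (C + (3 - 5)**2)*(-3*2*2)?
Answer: 2*I*sqrt(3913) ≈ 125.11*I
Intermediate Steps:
C = -7 (C = -4 - 1*3 = -4 - 3 = -7)
E = 36 (E = (-7 + (3 - 5)**2)*(-3*2*2) = (-7 + (-2)**2)*(-6*2) = (-7 + 4)*(-12) = -3*(-12) = 36)
sqrt(E + (-67 - 7)*(41 + 171)) = sqrt(36 + (-67 - 7)*(41 + 171)) = sqrt(36 - 74*212) = sqrt(36 - 15688) = sqrt(-15652) = 2*I*sqrt(3913)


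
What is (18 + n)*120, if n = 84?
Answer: 12240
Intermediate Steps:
(18 + n)*120 = (18 + 84)*120 = 102*120 = 12240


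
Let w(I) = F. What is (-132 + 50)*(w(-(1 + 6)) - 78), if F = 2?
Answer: 6232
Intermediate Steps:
w(I) = 2
(-132 + 50)*(w(-(1 + 6)) - 78) = (-132 + 50)*(2 - 78) = -82*(-76) = 6232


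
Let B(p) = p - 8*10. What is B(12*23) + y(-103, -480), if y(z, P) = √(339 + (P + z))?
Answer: 196 + 2*I*√61 ≈ 196.0 + 15.62*I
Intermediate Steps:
y(z, P) = √(339 + P + z)
B(p) = -80 + p (B(p) = p - 80 = -80 + p)
B(12*23) + y(-103, -480) = (-80 + 12*23) + √(339 - 480 - 103) = (-80 + 276) + √(-244) = 196 + 2*I*√61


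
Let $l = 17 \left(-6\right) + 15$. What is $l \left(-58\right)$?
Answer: $5046$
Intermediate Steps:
$l = -87$ ($l = -102 + 15 = -87$)
$l \left(-58\right) = \left(-87\right) \left(-58\right) = 5046$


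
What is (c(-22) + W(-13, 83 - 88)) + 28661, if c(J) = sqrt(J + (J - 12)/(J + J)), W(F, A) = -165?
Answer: 28496 + I*sqrt(10274)/22 ≈ 28496.0 + 4.6073*I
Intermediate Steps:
c(J) = sqrt(J + (-12 + J)/(2*J)) (c(J) = sqrt(J + (-12 + J)/((2*J))) = sqrt(J + (-12 + J)*(1/(2*J))) = sqrt(J + (-12 + J)/(2*J)))
(c(-22) + W(-13, 83 - 88)) + 28661 = (sqrt(2 - 24/(-22) + 4*(-22))/2 - 165) + 28661 = (sqrt(2 - 24*(-1/22) - 88)/2 - 165) + 28661 = (sqrt(2 + 12/11 - 88)/2 - 165) + 28661 = (sqrt(-934/11)/2 - 165) + 28661 = ((I*sqrt(10274)/11)/2 - 165) + 28661 = (I*sqrt(10274)/22 - 165) + 28661 = (-165 + I*sqrt(10274)/22) + 28661 = 28496 + I*sqrt(10274)/22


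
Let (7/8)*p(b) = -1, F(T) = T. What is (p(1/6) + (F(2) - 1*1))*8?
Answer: -8/7 ≈ -1.1429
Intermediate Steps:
p(b) = -8/7 (p(b) = (8/7)*(-1) = -8/7)
(p(1/6) + (F(2) - 1*1))*8 = (-8/7 + (2 - 1*1))*8 = (-8/7 + (2 - 1))*8 = (-8/7 + 1)*8 = -⅐*8 = -8/7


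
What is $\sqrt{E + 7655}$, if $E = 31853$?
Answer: $2 \sqrt{9877} \approx 198.77$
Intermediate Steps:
$\sqrt{E + 7655} = \sqrt{31853 + 7655} = \sqrt{39508} = 2 \sqrt{9877}$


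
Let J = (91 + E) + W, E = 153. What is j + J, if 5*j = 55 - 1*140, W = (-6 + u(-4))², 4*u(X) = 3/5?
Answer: 104489/400 ≈ 261.22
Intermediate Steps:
u(X) = 3/20 (u(X) = (3/5)/4 = (3*(⅕))/4 = (¼)*(⅗) = 3/20)
W = 13689/400 (W = (-6 + 3/20)² = (-117/20)² = 13689/400 ≈ 34.222)
j = -17 (j = (55 - 1*140)/5 = (55 - 140)/5 = (⅕)*(-85) = -17)
J = 111289/400 (J = (91 + 153) + 13689/400 = 244 + 13689/400 = 111289/400 ≈ 278.22)
j + J = -17 + 111289/400 = 104489/400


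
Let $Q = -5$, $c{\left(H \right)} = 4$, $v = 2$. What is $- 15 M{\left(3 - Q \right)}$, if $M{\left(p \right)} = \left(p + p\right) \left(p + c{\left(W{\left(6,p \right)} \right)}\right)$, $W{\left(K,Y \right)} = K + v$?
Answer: $-2880$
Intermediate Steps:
$W{\left(K,Y \right)} = 2 + K$ ($W{\left(K,Y \right)} = K + 2 = 2 + K$)
$M{\left(p \right)} = 2 p \left(4 + p\right)$ ($M{\left(p \right)} = \left(p + p\right) \left(p + 4\right) = 2 p \left(4 + p\right)$)
$- 15 M{\left(3 - Q \right)} = - 15 \cdot 2 \left(3 - -5\right) \left(4 + \left(3 - -5\right)\right) = - 15 \cdot 2 \left(3 + 5\right) \left(4 + \left(3 + 5\right)\right) = - 15 \cdot 2 \cdot 8 \left(4 + 8\right) = - 15 \cdot 2 \cdot 8 \cdot 12 = \left(-15\right) 192 = -2880$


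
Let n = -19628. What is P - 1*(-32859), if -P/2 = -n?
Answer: -6397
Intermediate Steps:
P = -39256 (P = -(-2)*(-19628) = -2*19628 = -39256)
P - 1*(-32859) = -39256 - 1*(-32859) = -39256 + 32859 = -6397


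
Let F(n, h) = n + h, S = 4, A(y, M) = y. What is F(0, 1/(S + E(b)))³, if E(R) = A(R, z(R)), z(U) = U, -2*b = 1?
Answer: 8/343 ≈ 0.023324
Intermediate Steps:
b = -½ (b = -½*1 = -½ ≈ -0.50000)
E(R) = R
F(n, h) = h + n
F(0, 1/(S + E(b)))³ = (1/(4 - ½) + 0)³ = (1/(7/2) + 0)³ = (2/7 + 0)³ = (2/7)³ = 8/343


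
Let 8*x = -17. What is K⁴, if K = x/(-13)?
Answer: 83521/116985856 ≈ 0.00071394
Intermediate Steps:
x = -17/8 (x = (⅛)*(-17) = -17/8 ≈ -2.1250)
K = 17/104 (K = -17/8/(-13) = -17/8*(-1/13) = 17/104 ≈ 0.16346)
K⁴ = (17/104)⁴ = 83521/116985856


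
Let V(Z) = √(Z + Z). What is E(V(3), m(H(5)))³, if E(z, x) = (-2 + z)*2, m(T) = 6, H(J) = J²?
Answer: -352 + 144*√6 ≈ 0.72652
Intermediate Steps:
V(Z) = √2*√Z (V(Z) = √(2*Z) = √2*√Z)
E(z, x) = -4 + 2*z
E(V(3), m(H(5)))³ = (-4 + 2*(√2*√3))³ = (-4 + 2*√6)³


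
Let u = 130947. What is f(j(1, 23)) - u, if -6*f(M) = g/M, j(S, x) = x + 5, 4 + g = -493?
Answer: -3142657/24 ≈ -1.3094e+5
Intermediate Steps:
g = -497 (g = -4 - 493 = -497)
j(S, x) = 5 + x
f(M) = 497/(6*M) (f(M) = -(-497)/(6*M) = 497/(6*M))
f(j(1, 23)) - u = 497/(6*(5 + 23)) - 1*130947 = (497/6)/28 - 130947 = (497/6)*(1/28) - 130947 = 71/24 - 130947 = -3142657/24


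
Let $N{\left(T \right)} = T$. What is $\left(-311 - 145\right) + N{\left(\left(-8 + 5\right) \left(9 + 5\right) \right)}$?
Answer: $-498$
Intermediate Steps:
$\left(-311 - 145\right) + N{\left(\left(-8 + 5\right) \left(9 + 5\right) \right)} = \left(-311 - 145\right) + \left(-8 + 5\right) \left(9 + 5\right) = -456 - 42 = -498$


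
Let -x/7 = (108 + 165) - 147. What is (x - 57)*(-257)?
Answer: 241323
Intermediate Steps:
x = -882 (x = -7*((108 + 165) - 147) = -7*(273 - 147) = -7*126 = -882)
(x - 57)*(-257) = (-882 - 57)*(-257) = -939*(-257) = 241323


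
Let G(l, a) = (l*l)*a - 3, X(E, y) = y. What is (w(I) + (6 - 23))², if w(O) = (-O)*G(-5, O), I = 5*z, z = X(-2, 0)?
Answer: 289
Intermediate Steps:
z = 0
G(l, a) = -3 + a*l² (G(l, a) = l²*a - 3 = a*l² - 3 = -3 + a*l²)
I = 0 (I = 5*0 = 0)
w(O) = -O*(-3 + 25*O) (w(O) = (-O)*(-3 + O*(-5)²) = (-O)*(-3 + O*25) = (-O)*(-3 + 25*O) = -O*(-3 + 25*O))
(w(I) + (6 - 23))² = (0*(3 - 25*0) + (6 - 23))² = (0*(3 + 0) - 17)² = (0*3 - 17)² = (0 - 17)² = (-17)² = 289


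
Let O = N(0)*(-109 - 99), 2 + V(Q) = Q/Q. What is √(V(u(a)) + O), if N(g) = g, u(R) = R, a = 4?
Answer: I ≈ 1.0*I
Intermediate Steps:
V(Q) = -1 (V(Q) = -2 + Q/Q = -2 + 1 = -1)
O = 0 (O = 0*(-109 - 99) = 0*(-208) = 0)
√(V(u(a)) + O) = √(-1 + 0) = √(-1) = I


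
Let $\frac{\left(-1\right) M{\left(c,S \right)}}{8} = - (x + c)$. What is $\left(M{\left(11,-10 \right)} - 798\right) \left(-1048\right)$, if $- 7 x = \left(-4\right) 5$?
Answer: $\frac{5040880}{7} \approx 7.2013 \cdot 10^{5}$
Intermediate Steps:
$x = \frac{20}{7}$ ($x = - \frac{\left(-4\right) 5}{7} = \left(- \frac{1}{7}\right) \left(-20\right) = \frac{20}{7} \approx 2.8571$)
$M{\left(c,S \right)} = \frac{160}{7} + 8 c$ ($M{\left(c,S \right)} = - 8 \left(- (\frac{20}{7} + c)\right) = - 8 \left(- \frac{20}{7} - c\right) = \frac{160}{7} + 8 c$)
$\left(M{\left(11,-10 \right)} - 798\right) \left(-1048\right) = \left(\left(\frac{160}{7} + 8 \cdot 11\right) - 798\right) \left(-1048\right) = \left(\left(\frac{160}{7} + 88\right) - 798\right) \left(-1048\right) = \left(\frac{776}{7} - 798\right) \left(-1048\right) = \left(- \frac{4810}{7}\right) \left(-1048\right) = \frac{5040880}{7}$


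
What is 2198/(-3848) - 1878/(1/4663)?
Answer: -16848688435/1924 ≈ -8.7571e+6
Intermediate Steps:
2198/(-3848) - 1878/(1/4663) = 2198*(-1/3848) - 1878/1/4663 = -1099/1924 - 1878*4663 = -1099/1924 - 8757114 = -16848688435/1924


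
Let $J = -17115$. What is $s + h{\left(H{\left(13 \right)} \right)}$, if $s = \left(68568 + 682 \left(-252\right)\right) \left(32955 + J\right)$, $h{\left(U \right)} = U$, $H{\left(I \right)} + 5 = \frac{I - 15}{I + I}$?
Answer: $- \frac{21270712386}{13} \approx -1.6362 \cdot 10^{9}$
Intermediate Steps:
$H{\left(I \right)} = -5 + \frac{-15 + I}{2 I}$ ($H{\left(I \right)} = -5 + \frac{I - 15}{I + I} = -5 + \frac{-15 + I}{2 I}$)
$s = -1636208640$ ($s = \left(68568 + 682 \left(-252\right)\right) \left(32955 - 17115\right) = \left(68568 - 171864\right) 15840 = \left(-103296\right) 15840 = -1636208640$)
$s + h{\left(H{\left(13 \right)} \right)} = -1636208640 + \frac{3 \left(-5 - 39\right)}{2 \cdot 13} = -1636208640 + \frac{3}{2} \cdot \frac{1}{13} \left(-5 - 39\right) = -1636208640 + \frac{3}{2} \cdot \frac{1}{13} \left(-44\right) = -1636208640 - \frac{66}{13} = - \frac{21270712386}{13}$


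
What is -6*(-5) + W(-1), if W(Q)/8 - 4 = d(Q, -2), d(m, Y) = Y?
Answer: 46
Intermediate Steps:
W(Q) = 16 (W(Q) = 32 + 8*(-2) = 32 - 16 = 16)
-6*(-5) + W(-1) = -6*(-5) + 16 = 30 + 16 = 46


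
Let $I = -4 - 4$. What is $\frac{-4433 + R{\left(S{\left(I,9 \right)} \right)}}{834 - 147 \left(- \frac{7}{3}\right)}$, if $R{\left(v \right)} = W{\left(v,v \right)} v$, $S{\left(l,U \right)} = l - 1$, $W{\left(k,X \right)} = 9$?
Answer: $- \frac{4514}{1177} \approx -3.8352$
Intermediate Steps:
$I = -8$
$S{\left(l,U \right)} = -1 + l$ ($S{\left(l,U \right)} = l - 1 = -1 + l$)
$R{\left(v \right)} = 9 v$
$\frac{-4433 + R{\left(S{\left(I,9 \right)} \right)}}{834 - 147 \left(- \frac{7}{3}\right)} = \frac{-4433 + 9 \left(-1 - 8\right)}{834 - 147 \left(- \frac{7}{3}\right)} = \frac{-4433 + 9 \left(-9\right)}{834 - 147 \left(\left(-7\right) \frac{1}{3}\right)} = \frac{-4433 - 81}{834 - -343} = - \frac{4514}{834 + 343} = - \frac{4514}{1177}$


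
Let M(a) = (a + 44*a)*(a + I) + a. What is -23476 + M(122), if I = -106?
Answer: 64486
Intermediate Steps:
M(a) = a + 45*a*(-106 + a) (M(a) = (a + 44*a)*(a - 106) + a = (45*a)*(-106 + a) + a = 45*a*(-106 + a) + a = a + 45*a*(-106 + a))
-23476 + M(122) = -23476 + 122*(-4769 + 45*122) = -23476 + 122*(-4769 + 5490) = -23476 + 122*721 = -23476 + 87962 = 64486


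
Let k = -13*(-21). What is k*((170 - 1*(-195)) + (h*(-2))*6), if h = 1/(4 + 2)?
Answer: 99099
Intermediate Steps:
h = ⅙ (h = 1/6 = ⅙ ≈ 0.16667)
k = 273
k*((170 - 1*(-195)) + (h*(-2))*6) = 273*((170 - 1*(-195)) + ((⅙)*(-2))*6) = 273*((170 + 195) - ⅓*6) = 273*(365 - 2) = 273*363 = 99099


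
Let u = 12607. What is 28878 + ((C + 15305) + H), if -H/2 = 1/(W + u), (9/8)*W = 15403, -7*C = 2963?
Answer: 72501488340/1656809 ≈ 43760.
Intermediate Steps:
C = -2963/7 (C = -⅐*2963 = -2963/7 ≈ -423.29)
W = 123224/9 (W = (8/9)*15403 = 123224/9 ≈ 13692.)
H = -18/236687 (H = -2/(123224/9 + 12607) = -2/236687/9 = -2*9/236687 = -18/236687 ≈ -7.6050e-5)
28878 + ((C + 15305) + H) = 28878 + ((-2963/7 + 15305) - 18/236687) = 28878 + (104172/7 - 18/236687) = 28878 + 24656158038/1656809 = 72501488340/1656809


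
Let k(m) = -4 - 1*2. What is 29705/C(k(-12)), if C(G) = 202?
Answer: 29705/202 ≈ 147.05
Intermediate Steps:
k(m) = -6 (k(m) = -4 - 2 = -6)
29705/C(k(-12)) = 29705/202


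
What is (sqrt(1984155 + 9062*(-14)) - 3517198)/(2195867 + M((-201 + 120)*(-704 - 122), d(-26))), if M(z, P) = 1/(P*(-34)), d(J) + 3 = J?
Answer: -3467957228/2165124863 + 986*sqrt(1857287)/2165124863 ≈ -1.6011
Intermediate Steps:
d(J) = -3 + J
M(z, P) = -1/(34*P) (M(z, P) = 1/(-34*P) = -1/(34*P))
(sqrt(1984155 + 9062*(-14)) - 3517198)/(2195867 + M((-201 + 120)*(-704 - 122), d(-26))) = (sqrt(1984155 + 9062*(-14)) - 3517198)/(2195867 - 1/(34*(-3 - 26))) = (sqrt(1984155 - 126868) - 3517198)/(2195867 - 1/34/(-29)) = (sqrt(1857287) - 3517198)/(2195867 - 1/34*(-1/29)) = (-3517198 + sqrt(1857287))/(2195867 + 1/986) = (-3517198 + sqrt(1857287))/(2165124863/986) = (-3517198 + sqrt(1857287))*(986/2165124863) = -3467957228/2165124863 + 986*sqrt(1857287)/2165124863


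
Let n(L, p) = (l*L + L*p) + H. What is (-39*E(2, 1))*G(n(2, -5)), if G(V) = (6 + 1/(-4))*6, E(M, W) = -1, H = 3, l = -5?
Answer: 2691/2 ≈ 1345.5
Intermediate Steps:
n(L, p) = 3 - 5*L + L*p (n(L, p) = (-5*L + L*p) + 3 = 3 - 5*L + L*p)
G(V) = 69/2 (G(V) = (6 - 1/4)*6 = (23/4)*6 = 69/2)
(-39*E(2, 1))*G(n(2, -5)) = -39*(-1)*(69/2) = 39*(69/2) = 2691/2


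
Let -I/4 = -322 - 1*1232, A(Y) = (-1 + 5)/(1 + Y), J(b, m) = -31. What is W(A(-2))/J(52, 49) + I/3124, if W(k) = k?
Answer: 51298/24211 ≈ 2.1188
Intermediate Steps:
A(Y) = 4/(1 + Y)
I = 6216 (I = -4*(-322 - 1*1232) = -4*(-322 - 1232) = -4*(-1554) = 6216)
W(A(-2))/J(52, 49) + I/3124 = (4/(1 - 2))/(-31) + 6216/3124 = (4/(-1))*(-1/31) + 6216*(1/3124) = (4*(-1))*(-1/31) + 1554/781 = -4*(-1/31) + 1554/781 = 4/31 + 1554/781 = 51298/24211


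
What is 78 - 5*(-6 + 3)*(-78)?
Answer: -1092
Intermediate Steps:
78 - 5*(-6 + 3)*(-78) = 78 - 5*(-3)*(-78) = 78 + 15*(-78) = 78 - 1170 = -1092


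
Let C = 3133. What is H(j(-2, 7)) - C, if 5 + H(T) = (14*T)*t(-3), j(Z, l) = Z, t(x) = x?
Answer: -3054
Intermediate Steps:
H(T) = -5 - 42*T (H(T) = -5 + (14*T)*(-3) = -5 - 42*T)
H(j(-2, 7)) - C = (-5 - 42*(-2)) - 1*3133 = (-5 + 84) - 3133 = 79 - 3133 = -3054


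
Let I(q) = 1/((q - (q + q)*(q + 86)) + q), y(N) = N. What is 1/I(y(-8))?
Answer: 1232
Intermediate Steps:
I(q) = 1/(2*q - 2*q*(86 + q)) (I(q) = 1/((q - 2*q*(86 + q)) + q) = 1/(2*q - 2*q*(86 + q)))
1/I(y(-8)) = 1/(-1/2/(-8*(85 - 8))) = 1/(-1/2*(-1/8)/77) = 1/(-1/2*(-1/8)*1/77) = 1/(1/1232) = 1232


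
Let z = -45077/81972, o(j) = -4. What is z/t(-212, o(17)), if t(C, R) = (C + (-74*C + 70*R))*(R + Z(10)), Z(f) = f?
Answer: -45077/7473879072 ≈ -6.0313e-6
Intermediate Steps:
t(C, R) = (10 + R)*(-73*C + 70*R) (t(C, R) = (C + (-74*C + 70*R))*(R + 10) = (-73*C + 70*R)*(10 + R) = (10 + R)*(-73*C + 70*R))
z = -45077/81972 (z = -45077*1/81972 = -45077/81972 ≈ -0.54991)
z/t(-212, o(17)) = -45077/(81972*(-730*(-212) + 70*(-4)² + 700*(-4) - 73*(-212)*(-4))) = -45077/(81972*(154760 + 70*16 - 2800 - 61904)) = -45077/(81972*(154760 + 1120 - 2800 - 61904)) = -45077/81972/91176 = -45077/81972*1/91176 = -45077/7473879072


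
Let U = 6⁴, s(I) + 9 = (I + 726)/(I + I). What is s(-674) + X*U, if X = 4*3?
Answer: 5237978/337 ≈ 15543.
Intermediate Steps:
X = 12
s(I) = -9 + (726 + I)/(2*I) (s(I) = -9 + (I + 726)/(I + I) = -9 + (726 + I)/((2*I)) = -9 + (726 + I)*(1/(2*I)) = -9 + (726 + I)/(2*I))
U = 1296
s(-674) + X*U = (-17/2 + 363/(-674)) + 12*1296 = (-17/2 + 363*(-1/674)) + 15552 = (-17/2 - 363/674) + 15552 = -3046/337 + 15552 = 5237978/337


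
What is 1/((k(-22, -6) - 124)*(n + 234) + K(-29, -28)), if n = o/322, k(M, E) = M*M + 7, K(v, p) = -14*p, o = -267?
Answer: 322/27680951 ≈ 1.1633e-5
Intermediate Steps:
k(M, E) = 7 + M**2 (k(M, E) = M**2 + 7 = 7 + M**2)
n = -267/322 ≈ -0.82919
1/((k(-22, -6) - 124)*(n + 234) + K(-29, -28)) = 1/(((7 + (-22)**2) - 124)*(-267/322 + 234) - 14*(-28)) = 1/(((7 + 484) - 124)*(75081/322) + 392) = 1/((491 - 124)*(75081/322) + 392) = 1/(367*(75081/322) + 392) = 1/(27554727/322 + 392) = 1/(27680951/322) = 322/27680951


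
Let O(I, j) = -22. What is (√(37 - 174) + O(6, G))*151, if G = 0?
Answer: -3322 + 151*I*√137 ≈ -3322.0 + 1767.4*I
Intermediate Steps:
(√(37 - 174) + O(6, G))*151 = (√(37 - 174) - 22)*151 = (√(-137) - 22)*151 = (I*√137 - 22)*151 = (-22 + I*√137)*151 = -3322 + 151*I*√137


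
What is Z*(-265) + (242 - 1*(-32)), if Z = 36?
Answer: -9266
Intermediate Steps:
Z*(-265) + (242 - 1*(-32)) = 36*(-265) + (242 - 1*(-32)) = -9540 + (242 + 32) = -9540 + 274 = -9266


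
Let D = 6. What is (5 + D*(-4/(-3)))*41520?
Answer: 539760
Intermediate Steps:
(5 + D*(-4/(-3)))*41520 = (5 + 6*(-4/(-3)))*41520 = (5 + 6*(-4*(-1/3)))*41520 = (5 + 6*(4/3))*41520 = (5 + 8)*41520 = 13*41520 = 539760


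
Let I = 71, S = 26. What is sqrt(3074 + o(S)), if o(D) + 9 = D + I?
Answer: sqrt(3162) ≈ 56.232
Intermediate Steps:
o(D) = 62 + D (o(D) = -9 + (D + 71) = -9 + (71 + D) = 62 + D)
sqrt(3074 + o(S)) = sqrt(3074 + (62 + 26)) = sqrt(3074 + 88) = sqrt(3162)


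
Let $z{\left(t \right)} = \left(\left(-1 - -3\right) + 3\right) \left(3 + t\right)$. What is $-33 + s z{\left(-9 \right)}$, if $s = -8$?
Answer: $207$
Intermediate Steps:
$z{\left(t \right)} = 15 + 5 t$ ($z{\left(t \right)} = \left(\left(-1 + 3\right) + 3\right) \left(3 + t\right) = \left(2 + 3\right) \left(3 + t\right) = 5 \left(3 + t\right) = 15 + 5 t$)
$-33 + s z{\left(-9 \right)} = -33 - 8 \left(15 + 5 \left(-9\right)\right) = -33 - 8 \left(15 - 45\right) = -33 - -240 = -33 + 240 = 207$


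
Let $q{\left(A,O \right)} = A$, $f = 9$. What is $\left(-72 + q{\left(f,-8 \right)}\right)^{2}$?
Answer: $3969$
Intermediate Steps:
$\left(-72 + q{\left(f,-8 \right)}\right)^{2} = \left(-72 + 9\right)^{2} = \left(-63\right)^{2} = 3969$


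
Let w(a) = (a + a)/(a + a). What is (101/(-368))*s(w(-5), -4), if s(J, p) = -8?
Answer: 101/46 ≈ 2.1957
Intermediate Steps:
w(a) = 1 (w(a) = (2*a)/((2*a)) = (2*a)*(1/(2*a)) = 1)
(101/(-368))*s(w(-5), -4) = (101/(-368))*(-8) = (101*(-1/368))*(-8) = -101/368*(-8) = 101/46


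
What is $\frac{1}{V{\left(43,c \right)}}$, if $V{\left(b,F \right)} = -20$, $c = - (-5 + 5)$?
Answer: $- \frac{1}{20} \approx -0.05$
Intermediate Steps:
$c = 0$ ($c = \left(-1\right) 0 = 0$)
$\frac{1}{V{\left(43,c \right)}} = \frac{1}{-20} = - \frac{1}{20}$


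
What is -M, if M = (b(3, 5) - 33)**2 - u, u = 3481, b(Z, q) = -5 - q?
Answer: 1632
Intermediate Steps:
M = -1632 (M = ((-5 - 1*5) - 33)**2 - 1*3481 = ((-5 - 5) - 33)**2 - 3481 = (-10 - 33)**2 - 3481 = (-43)**2 - 3481 = 1849 - 3481 = -1632)
-M = -1*(-1632) = 1632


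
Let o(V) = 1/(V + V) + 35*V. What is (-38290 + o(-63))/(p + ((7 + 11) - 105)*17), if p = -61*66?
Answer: 5102371/693630 ≈ 7.3560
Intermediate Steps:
o(V) = 1/(2*V) + 35*V
p = -4026
(-38290 + o(-63))/(p + ((7 + 11) - 105)*17) = (-38290 + ((1/2)/(-63) + 35*(-63)))/(-4026 + ((7 + 11) - 105)*17) = (-38290 + ((1/2)*(-1/63) - 2205))/(-4026 + (18 - 105)*17) = (-38290 + (-1/126 - 2205))/(-4026 - 87*17) = (-38290 - 277831/126)/(-4026 - 1479) = -5102371/126/(-5505) = -5102371/126*(-1/5505) = 5102371/693630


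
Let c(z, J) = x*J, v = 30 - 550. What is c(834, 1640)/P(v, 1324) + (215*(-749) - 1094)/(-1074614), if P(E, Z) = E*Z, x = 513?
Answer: -9905895957/9248128084 ≈ -1.0711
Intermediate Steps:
v = -520
c(z, J) = 513*J
c(834, 1640)/P(v, 1324) + (215*(-749) - 1094)/(-1074614) = (513*1640)/((-520*1324)) + (215*(-749) - 1094)/(-1074614) = 841320/(-688480) + (-161035 - 1094)*(-1/1074614) = 841320*(-1/688480) - 162129*(-1/1074614) = -21033/17212 + 162129/1074614 = -9905895957/9248128084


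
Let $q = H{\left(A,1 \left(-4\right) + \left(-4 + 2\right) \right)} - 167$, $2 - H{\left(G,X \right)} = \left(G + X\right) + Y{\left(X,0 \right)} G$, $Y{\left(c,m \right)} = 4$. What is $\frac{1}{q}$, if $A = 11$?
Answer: $- \frac{1}{214} \approx -0.0046729$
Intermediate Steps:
$H{\left(G,X \right)} = 2 - X - 5 G$ ($H{\left(G,X \right)} = 2 - \left(\left(G + X\right) + 4 G\right) = 2 - \left(X + 5 G\right) = 2 - X - 5 G$)
$q = -214$ ($q = \left(2 - \left(1 \left(-4\right) + \left(-4 + 2\right)\right) - 55\right) - 167 = \left(2 - \left(-4 - 2\right) - 55\right) - 167 = \left(2 - -6 - 55\right) - 167 = \left(2 + 6 - 55\right) - 167 = -47 - 167 = -214$)
$\frac{1}{q} = \frac{1}{-214} = - \frac{1}{214}$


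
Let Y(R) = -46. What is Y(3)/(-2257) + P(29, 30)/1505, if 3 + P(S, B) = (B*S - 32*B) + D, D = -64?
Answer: -285119/3396785 ≈ -0.083938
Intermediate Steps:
P(S, B) = -67 - 32*B + B*S (P(S, B) = -3 + ((B*S - 32*B) - 64) = -3 + ((-32*B + B*S) - 64) = -3 + (-64 - 32*B + B*S) = -67 - 32*B + B*S)
Y(3)/(-2257) + P(29, 30)/1505 = -46/(-2257) + (-67 - 32*30 + 30*29)/1505 = -46*(-1/2257) + (-67 - 960 + 870)*(1/1505) = 46/2257 - 157*1/1505 = 46/2257 - 157/1505 = -285119/3396785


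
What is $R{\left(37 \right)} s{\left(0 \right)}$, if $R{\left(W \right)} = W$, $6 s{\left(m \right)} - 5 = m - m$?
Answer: $\frac{185}{6} \approx 30.833$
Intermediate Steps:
$s{\left(m \right)} = \frac{5}{6}$ ($s{\left(m \right)} = \frac{5}{6} + \frac{m - m}{6} = \frac{5}{6} + \frac{1}{6} \cdot 0 = \frac{5}{6} + 0 = \frac{5}{6}$)
$R{\left(37 \right)} s{\left(0 \right)} = 37 \cdot \frac{5}{6} = \frac{185}{6}$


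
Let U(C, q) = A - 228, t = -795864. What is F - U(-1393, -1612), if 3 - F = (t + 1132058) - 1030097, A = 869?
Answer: 693265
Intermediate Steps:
U(C, q) = 641 (U(C, q) = 869 - 228 = 641)
F = 693906 (F = 3 - ((-795864 + 1132058) - 1030097) = 3 - (336194 - 1030097) = 3 - 1*(-693903) = 3 + 693903 = 693906)
F - U(-1393, -1612) = 693906 - 1*641 = 693906 - 641 = 693265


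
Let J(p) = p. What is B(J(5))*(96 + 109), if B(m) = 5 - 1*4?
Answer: 205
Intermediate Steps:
B(m) = 1 (B(m) = 5 - 4 = 1)
B(J(5))*(96 + 109) = 1*(96 + 109) = 1*205 = 205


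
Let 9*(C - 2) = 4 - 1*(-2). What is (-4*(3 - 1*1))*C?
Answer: -64/3 ≈ -21.333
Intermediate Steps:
C = 8/3 (C = 2 + (4 - 1*(-2))/9 = 2 + (4 + 2)/9 = 2 + (⅑)*6 = 2 + ⅔ = 8/3 ≈ 2.6667)
(-4*(3 - 1*1))*C = -4*(3 - 1*1)*(8/3) = -4*(3 - 1)*(8/3) = -4*2*(8/3) = -8*8/3 = -64/3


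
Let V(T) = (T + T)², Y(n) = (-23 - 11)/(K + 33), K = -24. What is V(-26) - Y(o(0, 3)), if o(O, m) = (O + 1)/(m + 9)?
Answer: 24370/9 ≈ 2707.8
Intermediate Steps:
o(O, m) = (1 + O)/(9 + m)
Y(n) = -34/9 (Y(n) = (-23 - 11)/(-24 + 33) = -34/9)
V(T) = 4*T² (V(T) = (2*T)² = 4*T²)
V(-26) - Y(o(0, 3)) = 4*(-26)² - 1*(-34/9) = 4*676 + 34/9 = 2704 + 34/9 = 24370/9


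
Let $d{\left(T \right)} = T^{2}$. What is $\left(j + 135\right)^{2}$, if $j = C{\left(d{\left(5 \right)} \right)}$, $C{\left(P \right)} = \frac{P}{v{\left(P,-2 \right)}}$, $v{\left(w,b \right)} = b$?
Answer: $\frac{60025}{4} \approx 15006.0$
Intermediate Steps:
$C{\left(P \right)} = - \frac{P}{2}$ ($C{\left(P \right)} = \frac{P}{-2} = P \left(- \frac{1}{2}\right) = - \frac{P}{2}$)
$j = - \frac{25}{2}$ ($j = - \frac{5^{2}}{2} = \left(- \frac{1}{2}\right) 25 = - \frac{25}{2} \approx -12.5$)
$\left(j + 135\right)^{2} = \left(- \frac{25}{2} + 135\right)^{2} = \left(\frac{245}{2}\right)^{2} = \frac{60025}{4}$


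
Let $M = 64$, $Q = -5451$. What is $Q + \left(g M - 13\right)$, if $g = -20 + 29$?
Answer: $-4888$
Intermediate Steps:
$g = 9$
$Q + \left(g M - 13\right) = -5451 + \left(9 \cdot 64 - 13\right) = -5451 + \left(576 - 13\right) = -5451 + 563 = -4888$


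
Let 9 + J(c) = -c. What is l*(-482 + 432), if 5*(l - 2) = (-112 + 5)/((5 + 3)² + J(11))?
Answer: -1665/22 ≈ -75.682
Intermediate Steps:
J(c) = -9 - c
l = 333/220 (l = 2 + ((-112 + 5)/((5 + 3)² + (-9 - 1*11)))/5 = 2 + (-107/(8² + (-9 - 11)))/5 = 2 + (-107/(64 - 20))/5 = 2 + (-107/44)/5 = 2 + (-107*1/44)/5 = 2 + (⅕)*(-107/44) = 2 - 107/220 = 333/220 ≈ 1.5136)
l*(-482 + 432) = 333*(-482 + 432)/220 = (333/220)*(-50) = -1665/22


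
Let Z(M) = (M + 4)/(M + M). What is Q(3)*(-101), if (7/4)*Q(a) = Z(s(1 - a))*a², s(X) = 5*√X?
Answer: -1818/7 + 3636*I*√2/35 ≈ -259.71 + 146.92*I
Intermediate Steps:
Z(M) = (4 + M)/(2*M) (Z(M) = (4 + M)/((2*M)) = (4 + M)*(1/(2*M)) = (4 + M)/(2*M))
Q(a) = 2*a²*(4 + 5*√(1 - a))/(35*√(1 - a)) (Q(a) = 4*(((4 + 5*√(1 - a))/(2*((5*√(1 - a)))))*a²)/7 = 4*(((1/(5*√(1 - a)))*(4 + 5*√(1 - a))/2)*a²)/7 = 4*(((4 + 5*√(1 - a))/(10*√(1 - a)))*a²)/7 = 4*(a²*(4 + 5*√(1 - a))/(10*√(1 - a)))/7 = 2*a²*(4 + 5*√(1 - a))/(35*√(1 - a)))
Q(3)*(-101) = ((2/7)*3² + (8/35)*3²/√(1 - 1*3))*(-101) = ((2/7)*9 + (8/35)*9/√(1 - 3))*(-101) = (18/7 + (8/35)*9/√(-2))*(-101) = (18/7 + (8/35)*9*(-I*√2/2))*(-101) = (18/7 - 36*I*√2/35)*(-101) = -1818/7 + 3636*I*√2/35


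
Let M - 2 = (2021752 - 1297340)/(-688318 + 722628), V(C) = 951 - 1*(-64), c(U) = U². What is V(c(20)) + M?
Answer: 17808841/17155 ≈ 1038.1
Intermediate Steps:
V(C) = 1015 (V(C) = 951 + 64 = 1015)
M = 396516/17155 (M = 2 + (2021752 - 1297340)/(-688318 + 722628) = 2 + 724412/34310 = 2 + 724412*(1/34310) = 2 + 362206/17155 = 396516/17155 ≈ 23.114)
V(c(20)) + M = 1015 + 396516/17155 = 17808841/17155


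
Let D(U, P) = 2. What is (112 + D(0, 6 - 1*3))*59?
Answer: 6726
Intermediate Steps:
(112 + D(0, 6 - 1*3))*59 = (112 + 2)*59 = 114*59 = 6726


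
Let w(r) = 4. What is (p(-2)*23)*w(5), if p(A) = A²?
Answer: 368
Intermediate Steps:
(p(-2)*23)*w(5) = ((-2)²*23)*4 = (4*23)*4 = 92*4 = 368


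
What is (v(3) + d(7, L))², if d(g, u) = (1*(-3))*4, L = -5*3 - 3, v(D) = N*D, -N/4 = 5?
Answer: 5184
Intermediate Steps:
N = -20 (N = -4*5 = -20)
v(D) = -20*D
L = -18 (L = -15 - 3 = -18)
d(g, u) = -12 (d(g, u) = -3*4 = -12)
(v(3) + d(7, L))² = (-20*3 - 12)² = (-60 - 12)² = (-72)² = 5184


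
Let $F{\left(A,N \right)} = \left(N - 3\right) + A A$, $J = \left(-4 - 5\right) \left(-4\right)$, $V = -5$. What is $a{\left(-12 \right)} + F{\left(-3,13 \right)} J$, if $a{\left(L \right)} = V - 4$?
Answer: $675$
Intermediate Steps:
$J = 36$ ($J = \left(-9\right) \left(-4\right) = 36$)
$a{\left(L \right)} = -9$ ($a{\left(L \right)} = -5 - 4 = -9$)
$F{\left(A,N \right)} = -3 + N + A^{2}$ ($F{\left(A,N \right)} = \left(-3 + N\right) + A^{2} = -3 + N + A^{2}$)
$a{\left(-12 \right)} + F{\left(-3,13 \right)} J = -9 + \left(-3 + 13 + \left(-3\right)^{2}\right) 36 = -9 + \left(-3 + 13 + 9\right) 36 = -9 + 19 \cdot 36 = -9 + 684 = 675$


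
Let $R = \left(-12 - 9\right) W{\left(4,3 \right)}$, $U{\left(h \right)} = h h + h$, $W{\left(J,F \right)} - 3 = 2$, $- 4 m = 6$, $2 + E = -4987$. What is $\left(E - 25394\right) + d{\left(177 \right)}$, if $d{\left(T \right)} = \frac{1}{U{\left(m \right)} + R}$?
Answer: $- \frac{12669715}{417} \approx -30383.0$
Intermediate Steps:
$E = -4989$ ($E = -2 - 4987 = -4989$)
$m = - \frac{3}{2}$ ($m = \left(- \frac{1}{4}\right) 6 = - \frac{3}{2} \approx -1.5$)
$W{\left(J,F \right)} = 5$ ($W{\left(J,F \right)} = 3 + 2 = 5$)
$U{\left(h \right)} = h + h^{2}$ ($U{\left(h \right)} = h^{2} + h = h + h^{2}$)
$R = -105$ ($R = \left(-12 - 9\right) 5 = \left(-21\right) 5 = -105$)
$d{\left(T \right)} = - \frac{4}{417}$ ($d{\left(T \right)} = \frac{1}{- \frac{3 \left(1 - \frac{3}{2}\right)}{2} - 105} = \frac{1}{\left(- \frac{3}{2}\right) \left(- \frac{1}{2}\right) - 105} = \frac{1}{\frac{3}{4} - 105} = \frac{1}{- \frac{417}{4}} = - \frac{4}{417}$)
$\left(E - 25394\right) + d{\left(177 \right)} = \left(-4989 - 25394\right) - \frac{4}{417} = -30383 - \frac{4}{417} = - \frac{12669715}{417}$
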